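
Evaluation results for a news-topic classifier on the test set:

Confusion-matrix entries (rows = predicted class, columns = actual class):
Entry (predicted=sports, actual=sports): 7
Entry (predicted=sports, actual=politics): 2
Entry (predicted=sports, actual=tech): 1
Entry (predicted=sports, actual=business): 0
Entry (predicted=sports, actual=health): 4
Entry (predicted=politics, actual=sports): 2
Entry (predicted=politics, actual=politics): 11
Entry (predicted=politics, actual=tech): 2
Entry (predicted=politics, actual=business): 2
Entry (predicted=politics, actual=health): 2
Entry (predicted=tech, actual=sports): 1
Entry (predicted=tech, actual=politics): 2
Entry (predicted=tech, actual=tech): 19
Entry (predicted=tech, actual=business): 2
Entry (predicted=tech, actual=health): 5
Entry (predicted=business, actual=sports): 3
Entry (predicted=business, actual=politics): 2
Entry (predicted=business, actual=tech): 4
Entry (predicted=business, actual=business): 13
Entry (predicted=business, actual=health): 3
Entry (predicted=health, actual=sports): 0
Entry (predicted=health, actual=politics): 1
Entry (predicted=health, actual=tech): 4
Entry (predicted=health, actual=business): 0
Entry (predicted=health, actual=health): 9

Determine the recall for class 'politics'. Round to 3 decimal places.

Take TP from the diagonal, FP from the rest of the 'politics' prediction marginal, FN from the rest of the 'politics' actual marginal.
recall = TP/(TP+FN).
politics: TP=11, FN=2+2+2+1=7 → 11/18 = 0.6111

0.611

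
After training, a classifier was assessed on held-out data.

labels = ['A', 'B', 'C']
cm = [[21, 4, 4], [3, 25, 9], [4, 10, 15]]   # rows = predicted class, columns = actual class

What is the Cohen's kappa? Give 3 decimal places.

Observed agreement pₒ = trace/N = 61/95 = 0.6421
Expected agreement pₑ = Σ (rowᵢ·colᵢ)/N² = (28·29 + 39·37 + 28·29)/95² = 0.3398
κ = (pₒ − pₑ)/(1 − pₑ) = (0.6421 − 0.3398)/(1 − 0.3398) = 0.458

0.458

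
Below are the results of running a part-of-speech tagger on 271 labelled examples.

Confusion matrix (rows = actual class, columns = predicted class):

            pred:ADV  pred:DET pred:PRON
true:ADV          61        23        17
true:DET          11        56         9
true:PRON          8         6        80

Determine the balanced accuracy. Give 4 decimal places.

0.7306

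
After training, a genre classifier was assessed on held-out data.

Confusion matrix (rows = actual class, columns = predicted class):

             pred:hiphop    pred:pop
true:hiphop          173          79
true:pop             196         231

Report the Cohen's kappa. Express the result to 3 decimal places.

0.208

Observed agreement pₒ = trace/N = 404/679 = 0.5950
Expected agreement pₑ = Σ (rowᵢ·colᵢ)/N² = (252·369 + 427·310)/679² = 0.4888
κ = (pₒ − pₑ)/(1 − pₑ) = (0.5950 − 0.4888)/(1 − 0.4888) = 0.208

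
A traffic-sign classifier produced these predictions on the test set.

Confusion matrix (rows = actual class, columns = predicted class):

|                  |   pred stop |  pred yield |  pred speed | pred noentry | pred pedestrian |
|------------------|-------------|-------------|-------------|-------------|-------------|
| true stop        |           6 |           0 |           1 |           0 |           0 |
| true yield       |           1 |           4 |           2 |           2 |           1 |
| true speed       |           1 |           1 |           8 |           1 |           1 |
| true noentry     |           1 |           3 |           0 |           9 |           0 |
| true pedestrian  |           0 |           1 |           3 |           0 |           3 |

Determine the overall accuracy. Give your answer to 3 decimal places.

0.612

Accuracy = trace / total = (6+4+8+9+3=30) / 49 = 30/49 = 0.612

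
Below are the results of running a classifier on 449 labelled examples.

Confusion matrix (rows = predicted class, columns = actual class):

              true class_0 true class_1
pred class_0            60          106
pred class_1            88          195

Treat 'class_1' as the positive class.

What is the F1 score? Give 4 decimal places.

0.6678

Precision = TP/(TP+FP) = 195/283 = 0.6890
Recall = TP/(TP+FN) = 195/301 = 0.6478
F1 = 2·TP/(2·TP+FP+FN) = 390/584 = 0.6678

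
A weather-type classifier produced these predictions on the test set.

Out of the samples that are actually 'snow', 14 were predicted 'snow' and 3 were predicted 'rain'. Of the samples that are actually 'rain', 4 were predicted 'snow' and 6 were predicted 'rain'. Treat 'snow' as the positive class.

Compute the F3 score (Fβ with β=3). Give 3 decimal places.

0.819

Fβ = (1+β²)·TP / ((1+β²)·TP + β²·FN + FP), with β²=9
= 10·14 / (10·14 + 9·3 + 4) = 0.819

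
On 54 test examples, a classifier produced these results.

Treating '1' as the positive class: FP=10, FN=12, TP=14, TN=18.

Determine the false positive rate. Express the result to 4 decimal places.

FPR = FP/(FP+TN) = 10/(10+18) = 0.3571

0.3571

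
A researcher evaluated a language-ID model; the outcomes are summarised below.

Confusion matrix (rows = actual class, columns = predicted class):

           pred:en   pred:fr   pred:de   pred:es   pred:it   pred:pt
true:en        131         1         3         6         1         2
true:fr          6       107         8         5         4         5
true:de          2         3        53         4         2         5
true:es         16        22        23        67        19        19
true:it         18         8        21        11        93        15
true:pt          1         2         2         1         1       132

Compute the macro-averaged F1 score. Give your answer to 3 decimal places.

0.697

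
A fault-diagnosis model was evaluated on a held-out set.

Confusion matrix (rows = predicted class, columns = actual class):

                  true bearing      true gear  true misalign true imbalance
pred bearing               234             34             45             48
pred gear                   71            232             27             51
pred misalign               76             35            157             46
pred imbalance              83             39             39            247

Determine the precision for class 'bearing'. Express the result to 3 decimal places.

Take TP from the diagonal, FP from the rest of the 'bearing' prediction marginal, FN from the rest of the 'bearing' actual marginal.
precision = TP/(TP+FP).
bearing: TP=234, FP=34+45+48=127 → 234/361 = 0.6482

0.648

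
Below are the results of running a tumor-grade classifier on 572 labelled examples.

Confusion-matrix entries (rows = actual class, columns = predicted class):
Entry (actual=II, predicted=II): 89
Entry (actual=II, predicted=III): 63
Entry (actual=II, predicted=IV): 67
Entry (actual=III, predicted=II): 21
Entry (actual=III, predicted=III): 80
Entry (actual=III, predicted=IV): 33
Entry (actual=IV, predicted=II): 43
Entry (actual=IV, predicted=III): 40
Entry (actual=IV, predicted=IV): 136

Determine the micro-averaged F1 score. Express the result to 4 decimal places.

Micro-averaging pools counts across classes: ΣTP=305, ΣFP=267, ΣFN=267.
Micro-F1 score = 2·TP/(2·TP+FP+FN) on pooled counts = 0.5332 (equals overall accuracy in single-label multiclass).

0.5332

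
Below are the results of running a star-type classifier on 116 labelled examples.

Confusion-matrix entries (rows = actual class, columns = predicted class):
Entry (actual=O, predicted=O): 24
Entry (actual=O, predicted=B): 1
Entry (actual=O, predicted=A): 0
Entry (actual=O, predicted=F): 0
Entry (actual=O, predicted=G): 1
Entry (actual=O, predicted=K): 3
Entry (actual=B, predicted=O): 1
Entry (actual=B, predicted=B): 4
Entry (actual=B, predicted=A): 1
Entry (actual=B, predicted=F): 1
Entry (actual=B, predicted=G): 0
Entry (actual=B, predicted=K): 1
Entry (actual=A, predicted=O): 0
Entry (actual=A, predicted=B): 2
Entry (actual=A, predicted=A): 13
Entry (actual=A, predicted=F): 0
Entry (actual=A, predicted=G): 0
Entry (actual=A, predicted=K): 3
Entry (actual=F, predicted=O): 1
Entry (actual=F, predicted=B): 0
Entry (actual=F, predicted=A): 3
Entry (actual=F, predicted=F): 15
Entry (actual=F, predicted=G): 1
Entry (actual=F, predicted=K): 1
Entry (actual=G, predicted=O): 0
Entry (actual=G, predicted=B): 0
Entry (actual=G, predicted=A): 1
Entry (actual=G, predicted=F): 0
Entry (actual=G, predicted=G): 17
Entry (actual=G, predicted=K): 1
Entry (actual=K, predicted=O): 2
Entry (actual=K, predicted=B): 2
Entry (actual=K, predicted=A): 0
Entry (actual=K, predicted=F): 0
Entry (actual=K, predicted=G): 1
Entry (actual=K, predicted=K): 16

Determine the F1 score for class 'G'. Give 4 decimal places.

0.8718

One-vs-rest for 'G': TP = diagonal; FP = other classes predicted 'G'; FN = 'G' predicted as other.
F1 score = 2·TP/(2·TP+FP+FN).
G: TP=17, FP=1+0+0+1+1=3, FN=0+0+1+0+1=2 → 34/39 = 0.87179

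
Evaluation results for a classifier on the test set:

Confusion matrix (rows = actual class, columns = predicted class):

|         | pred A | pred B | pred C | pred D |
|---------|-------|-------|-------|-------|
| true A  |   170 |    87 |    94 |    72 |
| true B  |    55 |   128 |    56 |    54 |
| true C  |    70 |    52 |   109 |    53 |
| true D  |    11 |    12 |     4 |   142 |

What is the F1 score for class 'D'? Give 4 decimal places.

One-vs-rest for 'D': TP = diagonal; FP = other classes predicted 'D'; FN = 'D' predicted as other.
F1 score = 2·TP/(2·TP+FP+FN).
D: TP=142, FP=72+54+53=179, FN=11+12+4=27 → 284/490 = 0.57959

0.5796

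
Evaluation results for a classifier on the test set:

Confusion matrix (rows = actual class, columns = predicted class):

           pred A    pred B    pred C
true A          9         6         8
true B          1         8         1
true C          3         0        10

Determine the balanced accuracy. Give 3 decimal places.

0.654

Balanced accuracy = mean of per-class recall.
  A: recall = 9/23 = 0.3913
  B: recall = 8/10 = 0.8000
  C: recall = 10/13 = 0.7692
Mean = (0.3913 + 0.8000 + 0.7692) / 3 = 0.654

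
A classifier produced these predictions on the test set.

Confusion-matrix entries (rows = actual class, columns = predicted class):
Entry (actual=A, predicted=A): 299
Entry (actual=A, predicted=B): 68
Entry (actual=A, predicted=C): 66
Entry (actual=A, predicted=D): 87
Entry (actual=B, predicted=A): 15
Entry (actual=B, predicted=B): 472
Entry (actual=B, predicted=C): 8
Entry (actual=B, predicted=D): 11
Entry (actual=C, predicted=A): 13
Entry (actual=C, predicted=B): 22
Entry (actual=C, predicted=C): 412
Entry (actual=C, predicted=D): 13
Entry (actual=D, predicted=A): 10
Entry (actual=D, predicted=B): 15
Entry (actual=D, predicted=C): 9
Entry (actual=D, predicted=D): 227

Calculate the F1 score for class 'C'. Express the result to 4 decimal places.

One-vs-rest for 'C': TP = diagonal; FP = other classes predicted 'C'; FN = 'C' predicted as other.
F1 score = 2·TP/(2·TP+FP+FN).
C: TP=412, FP=66+8+9=83, FN=13+22+13=48 → 824/955 = 0.86283

0.8628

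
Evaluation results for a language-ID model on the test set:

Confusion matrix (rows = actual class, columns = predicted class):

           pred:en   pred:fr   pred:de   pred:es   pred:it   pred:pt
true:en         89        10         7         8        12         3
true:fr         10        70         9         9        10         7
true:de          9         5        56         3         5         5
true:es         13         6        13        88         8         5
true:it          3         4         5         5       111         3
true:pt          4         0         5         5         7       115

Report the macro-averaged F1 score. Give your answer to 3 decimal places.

Per-class F1 score (2·TP/(2·TP+FP+FN)):
  en: TP=89, FP=10+9+13+3+4=39, FN=10+7+8+12+3=40 → 178/257 = 0.6926
  fr: TP=70, FP=10+5+6+4+0=25, FN=10+9+9+10+7=45 → 140/210 = 0.6667
  de: TP=56, FP=7+9+13+5+5=39, FN=9+5+3+5+5=27 → 112/178 = 0.6292
  es: TP=88, FP=8+9+3+5+5=30, FN=13+6+13+8+5=45 → 176/251 = 0.7012
  it: TP=111, FP=12+10+5+8+7=42, FN=3+4+5+5+3=20 → 222/284 = 0.7817
  pt: TP=115, FP=3+7+5+5+3=23, FN=4+0+5+5+7=21 → 230/274 = 0.8394
Macro-F1 score = mean = (0.6926 + 0.6667 + 0.6292 + 0.7012 + 0.7817 + 0.8394) / 6 = 0.718

0.718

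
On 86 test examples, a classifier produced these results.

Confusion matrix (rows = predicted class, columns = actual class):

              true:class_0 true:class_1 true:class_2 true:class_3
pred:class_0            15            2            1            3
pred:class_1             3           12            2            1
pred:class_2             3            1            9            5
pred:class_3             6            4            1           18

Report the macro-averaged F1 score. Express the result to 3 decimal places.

0.624

Per-class F1 score (2·TP/(2·TP+FP+FN)):
  class_0: TP=15, FP=2+1+3=6, FN=3+3+6=12 → 30/48 = 0.6250
  class_1: TP=12, FP=3+2+1=6, FN=2+1+4=7 → 24/37 = 0.6486
  class_2: TP=9, FP=3+1+5=9, FN=1+2+1=4 → 18/31 = 0.5806
  class_3: TP=18, FP=6+4+1=11, FN=3+1+5=9 → 36/56 = 0.6429
Macro-F1 score = mean = (0.6250 + 0.6486 + 0.5806 + 0.6429) / 4 = 0.624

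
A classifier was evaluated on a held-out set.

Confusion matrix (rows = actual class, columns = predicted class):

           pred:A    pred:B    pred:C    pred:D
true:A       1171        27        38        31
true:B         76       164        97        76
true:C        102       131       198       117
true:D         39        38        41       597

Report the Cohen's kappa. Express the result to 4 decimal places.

0.5987

Observed agreement pₒ = trace/N = 2130/2943 = 0.72375
Expected agreement pₑ = Σ (rowᵢ·colᵢ)/N² = (1267·1388 + 413·360 + 548·374 + 715·821)/2943² = 0.31165
κ = (pₒ − pₑ)/(1 − pₑ) = (0.72375 − 0.31165)/(1 − 0.31165) = 0.5987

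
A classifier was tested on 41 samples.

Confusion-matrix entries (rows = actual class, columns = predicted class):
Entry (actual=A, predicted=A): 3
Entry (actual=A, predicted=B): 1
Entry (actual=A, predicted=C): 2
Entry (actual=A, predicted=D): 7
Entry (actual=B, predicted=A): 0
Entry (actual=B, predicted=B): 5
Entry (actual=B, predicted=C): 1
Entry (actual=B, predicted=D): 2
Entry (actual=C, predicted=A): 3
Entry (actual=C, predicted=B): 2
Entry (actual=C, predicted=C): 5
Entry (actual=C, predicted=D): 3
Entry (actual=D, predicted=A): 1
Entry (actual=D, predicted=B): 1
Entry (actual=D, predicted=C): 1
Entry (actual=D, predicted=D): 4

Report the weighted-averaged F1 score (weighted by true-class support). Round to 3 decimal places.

Per-class F1 score (2·TP/(2·TP+FP+FN)):
  A: TP=3, FP=0+3+1=4, FN=1+2+7=10 → 6/20 = 0.3000
  B: TP=5, FP=1+2+1=4, FN=0+1+2=3 → 10/17 = 0.5882
  C: TP=5, FP=2+1+1=4, FN=3+2+3=8 → 10/22 = 0.4545
  D: TP=4, FP=7+2+3=12, FN=1+1+1=3 → 8/23 = 0.3478
Weighted-F1 score = Σ (supportᵢ/N)·F1 scoreᵢ with N=41: (13/41)·0.3000 + (8/41)·0.5882 + (13/41)·0.4545 + (7/41)·0.3478 = 0.413

0.413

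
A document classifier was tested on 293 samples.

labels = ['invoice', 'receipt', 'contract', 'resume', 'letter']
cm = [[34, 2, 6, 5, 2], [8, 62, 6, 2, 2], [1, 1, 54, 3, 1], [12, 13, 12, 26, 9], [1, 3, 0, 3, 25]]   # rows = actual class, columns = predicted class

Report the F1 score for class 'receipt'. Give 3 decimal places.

F1 score = 2·TP/(2·TP+FP+FN).
receipt: TP=62, FP=2+1+13+3=19, FN=8+6+2+2=18 → 124/161 = 0.7702

0.770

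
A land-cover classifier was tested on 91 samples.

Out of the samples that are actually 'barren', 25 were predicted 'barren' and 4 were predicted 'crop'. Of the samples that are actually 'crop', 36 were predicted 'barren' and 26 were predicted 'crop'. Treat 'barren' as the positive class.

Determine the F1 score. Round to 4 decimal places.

Precision = TP/(TP+FP) = 25/61 = 0.4098
Recall = TP/(TP+FN) = 25/29 = 0.8621
F1 = 2·TP/(2·TP+FP+FN) = 50/90 = 0.5556

0.5556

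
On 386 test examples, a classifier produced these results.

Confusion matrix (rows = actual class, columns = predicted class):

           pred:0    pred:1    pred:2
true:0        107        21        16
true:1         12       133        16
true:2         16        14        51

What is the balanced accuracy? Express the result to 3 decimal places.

0.733

Balanced accuracy = mean of per-class recall.
  0: recall = 107/144 = 0.7431
  1: recall = 133/161 = 0.8261
  2: recall = 51/81 = 0.6296
Mean = (0.7431 + 0.8261 + 0.6296) / 3 = 0.733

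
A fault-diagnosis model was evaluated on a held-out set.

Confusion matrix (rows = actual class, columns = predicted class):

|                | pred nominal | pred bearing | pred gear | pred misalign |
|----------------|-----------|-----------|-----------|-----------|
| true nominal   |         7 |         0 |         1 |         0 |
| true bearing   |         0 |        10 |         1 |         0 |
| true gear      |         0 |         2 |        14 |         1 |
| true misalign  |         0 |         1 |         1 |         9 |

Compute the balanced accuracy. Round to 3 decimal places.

Balanced accuracy = mean of per-class recall.
  nominal: recall = 7/8 = 0.8750
  bearing: recall = 10/11 = 0.9091
  gear: recall = 14/17 = 0.8235
  misalign: recall = 9/11 = 0.8182
Mean = (0.8750 + 0.9091 + 0.8235 + 0.8182) / 4 = 0.856

0.856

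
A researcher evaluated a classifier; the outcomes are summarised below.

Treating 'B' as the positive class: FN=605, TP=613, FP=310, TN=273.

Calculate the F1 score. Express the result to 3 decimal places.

Precision = TP/(TP+FP) = 613/923 = 0.6641
Recall = TP/(TP+FN) = 613/1218 = 0.5033
F1 = 2·TP/(2·TP+FP+FN) = 1226/2141 = 0.573

0.573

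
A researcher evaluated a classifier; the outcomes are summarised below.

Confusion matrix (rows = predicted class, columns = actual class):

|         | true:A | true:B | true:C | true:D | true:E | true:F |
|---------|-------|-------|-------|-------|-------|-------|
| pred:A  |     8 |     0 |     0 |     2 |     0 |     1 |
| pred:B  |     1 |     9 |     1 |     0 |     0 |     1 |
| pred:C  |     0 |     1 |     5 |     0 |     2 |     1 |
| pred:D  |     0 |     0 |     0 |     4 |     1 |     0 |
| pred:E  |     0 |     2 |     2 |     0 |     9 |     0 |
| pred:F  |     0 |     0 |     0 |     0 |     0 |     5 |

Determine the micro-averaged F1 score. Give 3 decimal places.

Micro-averaging pools counts across classes: ΣTP=40, ΣFP=15, ΣFN=15.
Micro-F1 score = 2·TP/(2·TP+FP+FN) on pooled counts = 0.727 (equals overall accuracy in single-label multiclass).

0.727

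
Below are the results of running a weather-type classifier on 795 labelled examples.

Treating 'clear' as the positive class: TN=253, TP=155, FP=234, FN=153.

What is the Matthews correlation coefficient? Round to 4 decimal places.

MCC = (TP·TN − FP·FN) / √((TP+FP)(TP+FN)(TN+FP)(TN+FN))
Numerator = 155·253 − 234·153 = 3413
Denominator = √(389·308·487·406) = √23689468264 = 153913.8339
MCC = 3413 / 153913.8339 = 0.0222

0.0222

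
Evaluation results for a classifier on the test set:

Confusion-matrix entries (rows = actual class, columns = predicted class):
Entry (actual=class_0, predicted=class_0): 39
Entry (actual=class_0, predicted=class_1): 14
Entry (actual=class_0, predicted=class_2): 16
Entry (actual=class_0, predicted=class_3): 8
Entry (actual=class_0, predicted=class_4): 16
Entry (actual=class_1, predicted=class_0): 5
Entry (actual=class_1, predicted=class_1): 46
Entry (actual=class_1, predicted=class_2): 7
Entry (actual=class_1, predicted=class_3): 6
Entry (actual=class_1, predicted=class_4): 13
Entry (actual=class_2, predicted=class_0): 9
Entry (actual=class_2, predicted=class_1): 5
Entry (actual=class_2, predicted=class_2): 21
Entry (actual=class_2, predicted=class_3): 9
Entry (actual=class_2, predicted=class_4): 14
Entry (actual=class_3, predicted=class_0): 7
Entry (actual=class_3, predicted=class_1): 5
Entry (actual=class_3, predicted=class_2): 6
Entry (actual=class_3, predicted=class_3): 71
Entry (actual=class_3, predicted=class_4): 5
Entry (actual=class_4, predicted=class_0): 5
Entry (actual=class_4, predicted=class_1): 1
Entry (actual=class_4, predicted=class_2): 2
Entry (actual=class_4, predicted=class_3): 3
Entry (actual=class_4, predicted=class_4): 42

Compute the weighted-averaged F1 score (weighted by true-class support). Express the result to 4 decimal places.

Per-class F1 score (2·TP/(2·TP+FP+FN)):
  class_0: TP=39, FP=5+9+7+5=26, FN=14+16+8+16=54 → 78/158 = 0.49367
  class_1: TP=46, FP=14+5+5+1=25, FN=5+7+6+13=31 → 92/148 = 0.62162
  class_2: TP=21, FP=16+7+6+2=31, FN=9+5+9+14=37 → 42/110 = 0.38182
  class_3: TP=71, FP=8+6+9+3=26, FN=7+5+6+5=23 → 142/191 = 0.74346
  class_4: TP=42, FP=16+13+14+5=48, FN=5+1+2+3=11 → 84/143 = 0.58741
Weighted-F1 score = Σ (supportᵢ/N)·F1 scoreᵢ with N=375: (93/375)·0.49367 + (77/375)·0.62162 + (58/375)·0.38182 + (94/375)·0.74346 + (53/375)·0.58741 = 0.5785

0.5785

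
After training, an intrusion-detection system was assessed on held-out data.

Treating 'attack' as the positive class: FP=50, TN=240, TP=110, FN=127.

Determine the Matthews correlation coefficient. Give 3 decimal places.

0.316

MCC = (TP·TN − FP·FN) / √((TP+FP)(TP+FN)(TN+FP)(TN+FN))
Numerator = 110·240 − 50·127 = 20050
Denominator = √(160·237·290·367) = √4035825600 = 63528.1481
MCC = 20050 / 63528.1481 = 0.316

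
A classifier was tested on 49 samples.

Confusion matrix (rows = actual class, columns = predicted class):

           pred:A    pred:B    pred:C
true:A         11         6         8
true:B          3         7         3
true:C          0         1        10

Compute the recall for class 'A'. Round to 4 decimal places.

0.4400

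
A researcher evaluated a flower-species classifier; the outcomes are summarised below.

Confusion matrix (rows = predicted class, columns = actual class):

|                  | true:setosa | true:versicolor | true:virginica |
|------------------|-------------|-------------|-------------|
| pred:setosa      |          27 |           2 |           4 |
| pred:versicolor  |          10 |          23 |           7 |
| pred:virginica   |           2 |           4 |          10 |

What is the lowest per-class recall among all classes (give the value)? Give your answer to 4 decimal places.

0.4762

Per-class recall (TP/(TP+FN)):
  setosa: TP=27, FN=10+2=12 → 27/39 = 0.69231
  versicolor: TP=23, FN=2+4=6 → 23/29 = 0.79310
  virginica: TP=10, FN=4+7=11 → 10/21 = 0.47619
Lowest is class 'virginica' with recall = 0.4762.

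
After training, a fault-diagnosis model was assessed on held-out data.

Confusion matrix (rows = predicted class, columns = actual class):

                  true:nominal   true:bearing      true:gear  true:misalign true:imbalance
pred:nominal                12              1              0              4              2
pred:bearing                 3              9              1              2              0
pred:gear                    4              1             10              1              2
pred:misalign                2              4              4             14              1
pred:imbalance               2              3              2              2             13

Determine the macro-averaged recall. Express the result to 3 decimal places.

Per-class recall (TP/(TP+FN)):
  nominal: TP=12, FN=3+4+2+2=11 → 12/23 = 0.5217
  bearing: TP=9, FN=1+1+4+3=9 → 9/18 = 0.5000
  gear: TP=10, FN=0+1+4+2=7 → 10/17 = 0.5882
  misalign: TP=14, FN=4+2+1+2=9 → 14/23 = 0.6087
  imbalance: TP=13, FN=2+0+2+1=5 → 13/18 = 0.7222
Macro-recall = mean = (0.5217 + 0.5000 + 0.5882 + 0.6087 + 0.7222) / 5 = 0.588

0.588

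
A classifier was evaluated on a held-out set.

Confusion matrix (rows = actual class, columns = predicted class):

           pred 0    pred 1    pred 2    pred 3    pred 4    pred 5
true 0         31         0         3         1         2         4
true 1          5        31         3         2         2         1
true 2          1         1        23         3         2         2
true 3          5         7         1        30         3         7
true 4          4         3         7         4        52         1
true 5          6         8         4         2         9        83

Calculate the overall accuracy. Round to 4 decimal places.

0.7082

Accuracy = trace / total = (31+31+23+30+52+83=250) / 353 = 250/353 = 0.7082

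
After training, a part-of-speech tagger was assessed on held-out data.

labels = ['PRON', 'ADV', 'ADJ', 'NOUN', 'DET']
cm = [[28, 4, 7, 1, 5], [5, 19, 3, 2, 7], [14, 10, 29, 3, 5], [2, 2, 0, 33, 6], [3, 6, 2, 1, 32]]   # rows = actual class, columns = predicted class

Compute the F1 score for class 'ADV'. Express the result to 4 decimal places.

One-vs-rest for 'ADV': TP = diagonal; FP = other classes predicted 'ADV'; FN = 'ADV' predicted as other.
F1 score = 2·TP/(2·TP+FP+FN).
ADV: TP=19, FP=4+10+2+6=22, FN=5+3+2+7=17 → 38/77 = 0.49351

0.4935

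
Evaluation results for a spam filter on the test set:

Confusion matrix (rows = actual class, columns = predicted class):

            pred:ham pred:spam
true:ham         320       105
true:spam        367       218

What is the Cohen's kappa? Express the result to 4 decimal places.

Observed agreement pₒ = trace/N = 538/1010 = 0.53267
Expected agreement pₑ = Σ (rowᵢ·colᵢ)/N² = (425·687 + 585·323)/1010² = 0.47145
κ = (pₒ − pₑ)/(1 − pₑ) = (0.53267 − 0.47145)/(1 − 0.47145) = 0.1158

0.1158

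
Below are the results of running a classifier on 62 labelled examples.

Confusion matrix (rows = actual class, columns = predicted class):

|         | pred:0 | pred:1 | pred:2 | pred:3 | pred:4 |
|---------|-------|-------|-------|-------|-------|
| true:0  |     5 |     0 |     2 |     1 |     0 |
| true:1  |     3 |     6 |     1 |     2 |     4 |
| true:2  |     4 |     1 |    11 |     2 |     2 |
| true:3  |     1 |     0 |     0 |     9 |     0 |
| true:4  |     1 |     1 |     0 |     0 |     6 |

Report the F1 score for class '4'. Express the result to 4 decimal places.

Take TP from the diagonal, FP from the rest of the '4' prediction marginal, FN from the rest of the '4' actual marginal.
F1 score = 2·TP/(2·TP+FP+FN).
4: TP=6, FP=0+4+2+0=6, FN=1+1+0+0=2 → 12/20 = 0.60000

0.6000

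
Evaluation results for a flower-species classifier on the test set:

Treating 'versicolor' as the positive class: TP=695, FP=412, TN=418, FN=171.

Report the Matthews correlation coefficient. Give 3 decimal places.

MCC = (TP·TN − FP·FN) / √((TP+FP)(TP+FN)(TN+FP)(TN+FN))
Numerator = 695·418 − 412·171 = 220058
Denominator = √(1107·866·830·589) = √468661091940 = 684588.2645
MCC = 220058 / 684588.2645 = 0.321

0.321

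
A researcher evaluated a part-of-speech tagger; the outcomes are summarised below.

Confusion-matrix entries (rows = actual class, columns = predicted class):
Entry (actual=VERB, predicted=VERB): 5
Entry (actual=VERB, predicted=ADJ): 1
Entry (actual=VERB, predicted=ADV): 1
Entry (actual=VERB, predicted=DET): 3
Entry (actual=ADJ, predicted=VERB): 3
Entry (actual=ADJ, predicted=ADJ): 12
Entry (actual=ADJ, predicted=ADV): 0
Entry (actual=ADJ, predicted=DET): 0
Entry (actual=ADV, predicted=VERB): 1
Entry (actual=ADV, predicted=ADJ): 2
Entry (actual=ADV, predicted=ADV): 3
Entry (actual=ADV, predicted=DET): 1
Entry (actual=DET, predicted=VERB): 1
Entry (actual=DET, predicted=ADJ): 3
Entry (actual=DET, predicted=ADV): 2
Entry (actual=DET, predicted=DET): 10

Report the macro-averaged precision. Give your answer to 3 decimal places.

Per-class precision (TP/(TP+FP)):
  VERB: TP=5, FP=3+1+1=5 → 5/10 = 0.5000
  ADJ: TP=12, FP=1+2+3=6 → 12/18 = 0.6667
  ADV: TP=3, FP=1+0+2=3 → 3/6 = 0.5000
  DET: TP=10, FP=3+0+1=4 → 10/14 = 0.7143
Macro-precision = mean = (0.5000 + 0.6667 + 0.5000 + 0.7143) / 4 = 0.595

0.595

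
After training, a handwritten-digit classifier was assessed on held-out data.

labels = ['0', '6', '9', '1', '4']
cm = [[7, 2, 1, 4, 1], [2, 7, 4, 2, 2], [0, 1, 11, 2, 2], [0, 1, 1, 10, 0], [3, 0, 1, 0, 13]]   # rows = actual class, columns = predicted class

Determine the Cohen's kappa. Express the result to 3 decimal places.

0.530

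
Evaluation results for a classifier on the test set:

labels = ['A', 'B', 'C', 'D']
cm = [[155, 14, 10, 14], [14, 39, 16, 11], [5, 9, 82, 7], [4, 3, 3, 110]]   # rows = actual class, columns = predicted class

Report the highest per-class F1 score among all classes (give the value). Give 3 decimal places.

Per-class F1 score (2·TP/(2·TP+FP+FN)):
  A: TP=155, FP=14+5+4=23, FN=14+10+14=38 → 310/371 = 0.8356
  B: TP=39, FP=14+9+3=26, FN=14+16+11=41 → 78/145 = 0.5379
  C: TP=82, FP=10+16+3=29, FN=5+9+7=21 → 164/214 = 0.7664
  D: TP=110, FP=14+11+7=32, FN=4+3+3=10 → 220/262 = 0.8397
Highest is class 'D' with F1 score = 0.840.

0.840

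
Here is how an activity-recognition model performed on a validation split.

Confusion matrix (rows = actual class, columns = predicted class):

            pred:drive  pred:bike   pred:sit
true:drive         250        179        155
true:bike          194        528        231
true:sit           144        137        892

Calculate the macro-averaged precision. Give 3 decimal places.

Per-class precision (TP/(TP+FP)):
  drive: TP=250, FP=194+144=338 → 250/588 = 0.4252
  bike: TP=528, FP=179+137=316 → 528/844 = 0.6256
  sit: TP=892, FP=155+231=386 → 892/1278 = 0.6980
Macro-precision = mean = (0.4252 + 0.6256 + 0.6980) / 3 = 0.583

0.583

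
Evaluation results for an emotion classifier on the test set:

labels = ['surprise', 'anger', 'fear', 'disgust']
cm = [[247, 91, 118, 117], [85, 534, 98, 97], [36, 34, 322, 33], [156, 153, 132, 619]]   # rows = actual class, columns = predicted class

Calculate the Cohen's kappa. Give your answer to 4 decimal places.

0.4572

Observed agreement pₒ = trace/N = 1722/2872 = 0.59958
Expected agreement pₑ = Σ (rowᵢ·colᵢ)/N² = (573·524 + 814·812 + 425·670 + 1060·866)/2872² = 0.26235
κ = (pₒ − pₑ)/(1 − pₑ) = (0.59958 − 0.26235)/(1 − 0.26235) = 0.4572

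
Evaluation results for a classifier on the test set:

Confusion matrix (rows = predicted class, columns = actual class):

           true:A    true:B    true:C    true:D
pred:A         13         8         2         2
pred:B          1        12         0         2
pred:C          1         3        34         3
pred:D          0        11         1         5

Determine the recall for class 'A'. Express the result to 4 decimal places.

recall = TP/(TP+FN).
A: TP=13, FN=1+1+0=2 → 13/15 = 0.86667

0.8667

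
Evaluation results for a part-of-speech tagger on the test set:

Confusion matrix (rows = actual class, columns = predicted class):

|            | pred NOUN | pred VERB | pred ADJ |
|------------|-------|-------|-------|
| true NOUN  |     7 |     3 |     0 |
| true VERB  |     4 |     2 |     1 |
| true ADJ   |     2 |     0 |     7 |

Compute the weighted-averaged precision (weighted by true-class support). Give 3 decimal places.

Per-class precision (TP/(TP+FP)):
  NOUN: TP=7, FP=4+2=6 → 7/13 = 0.5385
  VERB: TP=2, FP=3+0=3 → 2/5 = 0.4000
  ADJ: TP=7, FP=0+1=1 → 7/8 = 0.8750
Weighted-precision = Σ (supportᵢ/N)·precisionᵢ with N=26: (10/26)·0.5385 + (7/26)·0.4000 + (9/26)·0.8750 = 0.618

0.618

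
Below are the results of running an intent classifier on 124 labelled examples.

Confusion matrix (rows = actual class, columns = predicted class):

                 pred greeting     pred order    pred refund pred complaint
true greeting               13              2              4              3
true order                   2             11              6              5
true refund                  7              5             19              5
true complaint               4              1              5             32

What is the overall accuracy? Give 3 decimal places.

0.605

Accuracy = trace / total = (13+11+19+32=75) / 124 = 75/124 = 0.605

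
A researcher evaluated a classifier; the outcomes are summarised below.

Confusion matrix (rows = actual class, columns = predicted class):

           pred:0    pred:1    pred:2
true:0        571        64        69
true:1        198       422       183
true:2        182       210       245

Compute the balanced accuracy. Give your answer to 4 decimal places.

Balanced accuracy = mean of per-class recall.
  0: recall = 571/704 = 0.81108
  1: recall = 422/803 = 0.52553
  2: recall = 245/637 = 0.38462
Mean = (0.81108 + 0.52553 + 0.38462) / 3 = 0.5737

0.5737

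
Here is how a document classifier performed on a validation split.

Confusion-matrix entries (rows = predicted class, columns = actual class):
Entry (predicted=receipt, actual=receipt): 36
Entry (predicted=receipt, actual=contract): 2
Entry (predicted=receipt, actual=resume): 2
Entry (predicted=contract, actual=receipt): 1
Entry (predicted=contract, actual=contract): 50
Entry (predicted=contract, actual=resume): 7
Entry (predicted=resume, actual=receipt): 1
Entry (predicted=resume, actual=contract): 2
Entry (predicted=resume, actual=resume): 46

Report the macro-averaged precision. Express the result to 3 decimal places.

Per-class precision (TP/(TP+FP)):
  receipt: TP=36, FP=2+2=4 → 36/40 = 0.9000
  contract: TP=50, FP=1+7=8 → 50/58 = 0.8621
  resume: TP=46, FP=1+2=3 → 46/49 = 0.9388
Macro-precision = mean = (0.9000 + 0.8621 + 0.9388) / 3 = 0.900

0.900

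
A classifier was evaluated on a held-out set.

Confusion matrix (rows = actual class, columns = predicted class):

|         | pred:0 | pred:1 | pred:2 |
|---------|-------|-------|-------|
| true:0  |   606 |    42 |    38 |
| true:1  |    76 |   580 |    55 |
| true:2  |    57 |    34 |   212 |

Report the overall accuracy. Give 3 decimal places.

Accuracy = trace / total = (606+580+212=1398) / 1700 = 1398/1700 = 0.822

0.822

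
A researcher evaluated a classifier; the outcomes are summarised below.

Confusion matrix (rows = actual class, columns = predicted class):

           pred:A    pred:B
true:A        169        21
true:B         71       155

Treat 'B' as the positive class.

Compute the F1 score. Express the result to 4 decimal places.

0.7711

Precision = TP/(TP+FP) = 155/176 = 0.8807
Recall = TP/(TP+FN) = 155/226 = 0.6858
F1 = 2·TP/(2·TP+FP+FN) = 310/402 = 0.7711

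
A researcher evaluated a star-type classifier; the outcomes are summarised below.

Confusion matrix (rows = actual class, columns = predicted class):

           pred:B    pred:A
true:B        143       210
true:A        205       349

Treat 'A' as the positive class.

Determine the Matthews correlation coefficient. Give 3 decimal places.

0.035

MCC = (TP·TN − FP·FN) / √((TP+FP)(TP+FN)(TN+FP)(TN+FN))
Numerator = 349·143 − 210·205 = 6857
Denominator = √(559·554·353·348) = √38043066984 = 195046.3201
MCC = 6857 / 195046.3201 = 0.035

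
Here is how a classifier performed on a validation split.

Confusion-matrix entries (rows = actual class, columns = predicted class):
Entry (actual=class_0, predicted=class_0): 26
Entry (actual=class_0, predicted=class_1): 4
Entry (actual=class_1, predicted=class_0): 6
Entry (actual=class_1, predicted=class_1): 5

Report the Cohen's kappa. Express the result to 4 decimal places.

Observed agreement pₒ = trace/N = 31/41 = 0.75610
Expected agreement pₑ = Σ (rowᵢ·colᵢ)/N² = (30·32 + 11·9)/41² = 0.62998
κ = (pₒ − pₑ)/(1 − pₑ) = (0.75610 − 0.62998)/(1 − 0.62998) = 0.3408

0.3408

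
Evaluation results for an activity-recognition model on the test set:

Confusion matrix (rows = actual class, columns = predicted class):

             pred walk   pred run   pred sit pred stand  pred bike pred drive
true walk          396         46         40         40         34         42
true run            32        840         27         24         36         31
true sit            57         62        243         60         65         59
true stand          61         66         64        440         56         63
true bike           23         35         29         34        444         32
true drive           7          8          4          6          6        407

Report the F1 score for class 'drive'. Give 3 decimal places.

0.759

F1 score = 2·TP/(2·TP+FP+FN).
drive: TP=407, FP=42+31+59+63+32=227, FN=7+8+4+6+6=31 → 814/1072 = 0.7593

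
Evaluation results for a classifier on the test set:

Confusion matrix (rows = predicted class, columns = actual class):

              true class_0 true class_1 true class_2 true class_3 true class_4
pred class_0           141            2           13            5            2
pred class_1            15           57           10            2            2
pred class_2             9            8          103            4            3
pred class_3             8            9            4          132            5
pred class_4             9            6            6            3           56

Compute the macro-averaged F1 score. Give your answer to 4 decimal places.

Per-class F1 score (2·TP/(2·TP+FP+FN)):
  class_0: TP=141, FP=2+13+5+2=22, FN=15+9+8+9=41 → 282/345 = 0.81739
  class_1: TP=57, FP=15+10+2+2=29, FN=2+8+9+6=25 → 114/168 = 0.67857
  class_2: TP=103, FP=9+8+4+3=24, FN=13+10+4+6=33 → 206/263 = 0.78327
  class_3: TP=132, FP=8+9+4+5=26, FN=5+2+4+3=14 → 264/304 = 0.86842
  class_4: TP=56, FP=9+6+6+3=24, FN=2+2+3+5=12 → 112/148 = 0.75676
Macro-F1 score = mean = (0.81739 + 0.67857 + 0.78327 + 0.86842 + 0.75676) / 5 = 0.7809

0.7809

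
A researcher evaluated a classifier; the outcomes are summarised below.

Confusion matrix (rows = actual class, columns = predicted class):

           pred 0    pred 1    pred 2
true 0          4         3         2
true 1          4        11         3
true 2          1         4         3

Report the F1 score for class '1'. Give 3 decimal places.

0.611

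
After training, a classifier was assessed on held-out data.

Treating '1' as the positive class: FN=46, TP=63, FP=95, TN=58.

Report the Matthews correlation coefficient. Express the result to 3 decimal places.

-0.043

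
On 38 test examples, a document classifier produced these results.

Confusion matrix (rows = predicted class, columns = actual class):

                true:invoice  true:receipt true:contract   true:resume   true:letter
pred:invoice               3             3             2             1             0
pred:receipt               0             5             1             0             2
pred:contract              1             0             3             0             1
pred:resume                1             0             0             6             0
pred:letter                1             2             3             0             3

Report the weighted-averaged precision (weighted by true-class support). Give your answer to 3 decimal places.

Per-class precision (TP/(TP+FP)):
  invoice: TP=3, FP=3+2+1+0=6 → 3/9 = 0.3333
  receipt: TP=5, FP=0+1+0+2=3 → 5/8 = 0.6250
  contract: TP=3, FP=1+0+0+1=2 → 3/5 = 0.6000
  resume: TP=6, FP=1+0+0+0=1 → 6/7 = 0.8571
  letter: TP=3, FP=1+2+3+0=6 → 3/9 = 0.3333
Weighted-precision = Σ (supportᵢ/N)·precisionᵢ with N=38: (6/38)·0.3333 + (10/38)·0.6250 + (9/38)·0.6000 + (7/38)·0.8571 + (6/38)·0.3333 = 0.570

0.570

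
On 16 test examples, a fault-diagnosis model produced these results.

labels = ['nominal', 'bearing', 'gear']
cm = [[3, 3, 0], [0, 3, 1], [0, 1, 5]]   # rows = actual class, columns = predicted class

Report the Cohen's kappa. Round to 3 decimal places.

0.540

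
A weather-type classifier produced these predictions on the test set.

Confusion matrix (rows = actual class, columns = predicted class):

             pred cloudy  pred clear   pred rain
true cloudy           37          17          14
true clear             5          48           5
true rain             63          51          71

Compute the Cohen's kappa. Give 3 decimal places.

Observed agreement pₒ = trace/N = 156/311 = 0.5016
Expected agreement pₑ = Σ (rowᵢ·colᵢ)/N² = (68·105 + 58·116 + 185·90)/311² = 0.3155
κ = (pₒ − pₑ)/(1 − pₑ) = (0.5016 − 0.3155)/(1 − 0.3155) = 0.272

0.272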